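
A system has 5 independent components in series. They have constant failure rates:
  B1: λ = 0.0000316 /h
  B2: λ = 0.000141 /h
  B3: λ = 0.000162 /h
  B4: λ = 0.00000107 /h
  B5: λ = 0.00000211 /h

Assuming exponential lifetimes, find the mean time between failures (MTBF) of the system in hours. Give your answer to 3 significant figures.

Series of exponential components: λ_sys = Σ λ_i
λ_sys = 0.0000316 + 0.000141 + 0.000162 + 0.00000107 + 0.00000211 = 3.3778e-04 /h
MTBF = 1 / λ_sys = 2960 h

2960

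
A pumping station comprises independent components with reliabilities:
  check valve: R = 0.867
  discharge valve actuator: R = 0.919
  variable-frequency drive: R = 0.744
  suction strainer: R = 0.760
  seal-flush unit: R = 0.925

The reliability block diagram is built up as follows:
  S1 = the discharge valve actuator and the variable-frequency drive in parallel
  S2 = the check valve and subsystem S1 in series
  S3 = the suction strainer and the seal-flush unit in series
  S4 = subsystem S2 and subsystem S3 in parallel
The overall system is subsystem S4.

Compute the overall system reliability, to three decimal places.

Parallel (discharge valve actuator and variable-frequency drive): 1 − (1 − 0.91900)(1 − 0.74400) = 0.97926
Series (check valve and [0.97926]): 0.86700 × 0.97926 = 0.84902
Series (suction strainer and seal-flush unit): 0.76000 × 0.92500 = 0.70300
Parallel ([0.84902] and [0.70300]): 1 − (1 − 0.84902)(1 − 0.70300) = 0.955

0.955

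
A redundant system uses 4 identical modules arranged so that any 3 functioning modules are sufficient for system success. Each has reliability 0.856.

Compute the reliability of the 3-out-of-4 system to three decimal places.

R = Σ_{i=3}^{4} C(4,i) p^i (1−p)^{4−i} with p = 0.856
C(4,3)·0.856^3·0.144^1 = 0.36128
C(4,4)·0.856^4·0.144^0 = 0.53690
Sum = 0.898

0.898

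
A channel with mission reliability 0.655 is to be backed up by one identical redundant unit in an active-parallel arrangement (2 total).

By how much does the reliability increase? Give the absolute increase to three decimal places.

R_before = 0.655
R_after = 1 − (1 − 0.655)^2 = 0.881
ΔR = 0.881 − 0.655 = 0.226

0.226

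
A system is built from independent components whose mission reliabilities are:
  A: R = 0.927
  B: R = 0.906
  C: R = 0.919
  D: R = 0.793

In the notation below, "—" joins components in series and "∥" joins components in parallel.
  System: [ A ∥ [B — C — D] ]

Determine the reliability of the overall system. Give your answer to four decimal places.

Series (B, C, and D): 0.906000 × 0.919000 × 0.793000 = 0.660263
Parallel (A and [0.660263]): 1 − (1 − 0.927000)(1 − 0.660263) = 0.9752

0.9752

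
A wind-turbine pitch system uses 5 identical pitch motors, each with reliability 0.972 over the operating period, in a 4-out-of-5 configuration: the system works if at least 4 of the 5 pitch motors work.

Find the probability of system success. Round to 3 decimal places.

0.993

R = Σ_{i=4}^{5} C(5,i) p^i (1−p)^{5−i} with p = 0.972
C(5,4)·0.972^4·0.028^1 = 0.12497
C(5,5)·0.972^5·0.028^0 = 0.86762
Sum = 0.993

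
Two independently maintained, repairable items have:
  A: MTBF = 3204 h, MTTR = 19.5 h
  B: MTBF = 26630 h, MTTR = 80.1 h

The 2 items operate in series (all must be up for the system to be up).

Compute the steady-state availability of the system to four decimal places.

A(A) = MTBF/(MTBF+MTTR) = 3204/(3204+19.5) = 0.993951
A(B) = MTBF/(MTBF+MTTR) = 26630/(26630+80.1) = 0.997001
Series availability: 0.993951 × 0.997001 = 0.9910

0.9910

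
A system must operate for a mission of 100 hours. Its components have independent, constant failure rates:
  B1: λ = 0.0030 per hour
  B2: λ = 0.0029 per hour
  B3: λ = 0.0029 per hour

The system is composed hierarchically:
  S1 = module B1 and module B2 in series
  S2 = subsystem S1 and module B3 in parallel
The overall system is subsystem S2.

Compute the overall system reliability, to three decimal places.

R(B1) = exp(−0.0030 × 100) = 0.74082
R(B2) = exp(−0.0029 × 100) = 0.74826
R(B3) = exp(−0.0029 × 100) = 0.74826
Series (B1 and B2): 0.74082 × 0.74826 = 0.55433
Parallel ([0.55433] and B3): 1 − (1 − 0.55433)(1 − 0.74826) = 0.888

0.888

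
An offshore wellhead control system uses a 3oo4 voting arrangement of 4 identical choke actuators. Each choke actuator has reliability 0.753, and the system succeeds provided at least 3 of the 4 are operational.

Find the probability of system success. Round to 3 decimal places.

R = Σ_{i=3}^{4} C(4,i) p^i (1−p)^{4−i} with p = 0.753
C(4,3)·0.753^3·0.247^1 = 0.42183
C(4,4)·0.753^4·0.247^0 = 0.32150
Sum = 0.743

0.743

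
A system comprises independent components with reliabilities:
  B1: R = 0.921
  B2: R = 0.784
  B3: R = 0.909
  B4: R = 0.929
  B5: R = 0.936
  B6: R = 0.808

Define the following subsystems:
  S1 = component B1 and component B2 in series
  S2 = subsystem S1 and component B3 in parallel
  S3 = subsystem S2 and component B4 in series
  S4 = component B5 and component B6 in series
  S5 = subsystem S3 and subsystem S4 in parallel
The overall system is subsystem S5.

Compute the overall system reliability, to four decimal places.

Series (B1 and B2): 0.921000 × 0.784000 = 0.722064
Parallel ([0.722064] and B3): 1 − (1 − 0.722064)(1 − 0.909000) = 0.974708
Series ([0.974708] and B4): 0.974708 × 0.929000 = 0.905504
Series (B5 and B6): 0.936000 × 0.808000 = 0.756288
Parallel ([0.905504] and [0.756288]): 1 − (1 − 0.905504)(1 − 0.756288) = 0.9770

0.9770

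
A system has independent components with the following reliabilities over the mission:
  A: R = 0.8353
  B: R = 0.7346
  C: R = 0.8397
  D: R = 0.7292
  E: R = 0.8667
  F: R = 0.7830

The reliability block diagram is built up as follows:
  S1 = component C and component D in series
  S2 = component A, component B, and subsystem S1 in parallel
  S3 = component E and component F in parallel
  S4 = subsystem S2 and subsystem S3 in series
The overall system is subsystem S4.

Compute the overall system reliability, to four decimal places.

Series (C and D): 0.839700 × 0.729200 = 0.612309
Parallel (A, B, and [0.612309]): 1 − (1 − 0.835300)(1 − 0.734600)(1 − 0.612309) = 0.983053
Parallel (E and F): 1 − (1 − 0.866700)(1 − 0.783000) = 0.971074
Series ([0.983053] and [0.971074]): 0.983053 × 0.971074 = 0.9546

0.9546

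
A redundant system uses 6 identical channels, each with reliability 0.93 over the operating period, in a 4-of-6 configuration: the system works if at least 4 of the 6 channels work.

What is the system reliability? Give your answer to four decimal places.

0.9942

R = Σ_{i=4}^{6} C(6,i) p^i (1−p)^{6−i} with p = 0.93
C(6,4)·0.93^4·0.07^2 = 0.054982
C(6,5)·0.93^5·0.07^1 = 0.292189
C(6,6)·0.93^6·0.07^0 = 0.646990
Sum = 0.9942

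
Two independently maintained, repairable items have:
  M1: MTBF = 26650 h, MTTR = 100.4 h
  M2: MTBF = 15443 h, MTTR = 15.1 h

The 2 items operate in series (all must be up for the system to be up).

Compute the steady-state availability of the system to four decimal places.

0.9953

A(M1) = MTBF/(MTBF+MTTR) = 26650/(26650+100.4) = 0.996247
A(M2) = MTBF/(MTBF+MTTR) = 15443/(15443+15.1) = 0.999023
Series availability: 0.996247 × 0.999023 = 0.9953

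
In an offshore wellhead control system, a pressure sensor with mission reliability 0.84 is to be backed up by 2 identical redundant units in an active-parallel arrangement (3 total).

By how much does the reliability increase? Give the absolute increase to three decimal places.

0.156

R_before = 0.84
R_after = 1 − (1 − 0.84)^3 = 0.996
ΔR = 0.996 − 0.84 = 0.156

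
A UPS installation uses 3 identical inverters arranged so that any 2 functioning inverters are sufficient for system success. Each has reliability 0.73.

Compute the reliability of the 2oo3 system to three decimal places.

0.821

R = Σ_{i=2}^{3} C(3,i) p^i (1−p)^{3−i} with p = 0.73
C(3,2)·0.73^2·0.27^1 = 0.43165
C(3,3)·0.73^3·0.27^0 = 0.38902
Sum = 0.821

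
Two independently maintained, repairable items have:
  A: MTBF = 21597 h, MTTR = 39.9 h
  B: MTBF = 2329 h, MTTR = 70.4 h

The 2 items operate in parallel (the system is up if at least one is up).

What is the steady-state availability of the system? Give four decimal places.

A(A) = MTBF/(MTBF+MTTR) = 21597/(21597+39.9) = 0.998156
A(B) = MTBF/(MTBF+MTTR) = 2329/(2329+70.4) = 0.970659
Parallel availability: 1 − (1 − 0.998156)(1 − 0.970659) = 0.9999

0.9999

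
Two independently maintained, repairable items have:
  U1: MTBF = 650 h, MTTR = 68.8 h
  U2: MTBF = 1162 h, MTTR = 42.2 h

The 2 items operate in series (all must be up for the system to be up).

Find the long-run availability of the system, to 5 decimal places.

0.87260

A(U1) = MTBF/(MTBF+MTTR) = 650/(650+68.8) = 0.904285
A(U2) = MTBF/(MTBF+MTTR) = 1162/(1162+42.2) = 0.964956
Series availability: 0.904285 × 0.964956 = 0.87260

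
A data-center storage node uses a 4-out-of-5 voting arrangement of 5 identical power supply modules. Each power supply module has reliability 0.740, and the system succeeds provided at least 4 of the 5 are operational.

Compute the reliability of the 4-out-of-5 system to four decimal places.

R = Σ_{i=4}^{5} C(5,i) p^i (1−p)^{5−i} with p = 0.740
C(5,4)·0.740^4·0.260^1 = 0.389825
C(5,5)·0.740^5·0.260^0 = 0.221901
Sum = 0.6117

0.6117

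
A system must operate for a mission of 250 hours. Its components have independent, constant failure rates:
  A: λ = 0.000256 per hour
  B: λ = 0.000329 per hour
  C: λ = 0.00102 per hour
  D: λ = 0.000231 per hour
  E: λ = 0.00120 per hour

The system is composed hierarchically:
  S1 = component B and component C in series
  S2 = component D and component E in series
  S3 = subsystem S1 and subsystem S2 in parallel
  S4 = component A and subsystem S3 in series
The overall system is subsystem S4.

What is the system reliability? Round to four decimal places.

R(A) = exp(−0.000256 × 250) = 0.938005
R(B) = exp(−0.000329 × 250) = 0.921042
R(C) = exp(−0.00102 × 250) = 0.774916
R(D) = exp(−0.000231 × 250) = 0.943886
R(E) = exp(−0.00120 × 250) = 0.740818
Series (B and C): 0.921042 × 0.774916 = 0.713730
Series (D and E): 0.943886 × 0.740818 = 0.699248
Parallel ([0.713730] and [0.699248]): 1 − (1 − 0.713730)(1 − 0.699248) = 0.913904
Series (A and [0.913904]): 0.938005 × 0.913904 = 0.8572

0.8572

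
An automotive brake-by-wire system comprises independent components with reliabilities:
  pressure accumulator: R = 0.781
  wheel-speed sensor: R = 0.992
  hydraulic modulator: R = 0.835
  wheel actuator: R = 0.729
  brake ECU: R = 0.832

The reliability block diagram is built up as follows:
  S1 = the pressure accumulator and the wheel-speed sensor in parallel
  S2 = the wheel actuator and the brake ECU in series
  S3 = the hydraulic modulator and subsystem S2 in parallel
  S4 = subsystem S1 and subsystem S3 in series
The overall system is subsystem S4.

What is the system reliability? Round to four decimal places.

Parallel (pressure accumulator and wheel-speed sensor): 1 − (1 − 0.781000)(1 − 0.992000) = 0.998248
Series (wheel actuator and brake ECU): 0.729000 × 0.832000 = 0.606528
Parallel (hydraulic modulator and [0.606528]): 1 − (1 − 0.835000)(1 − 0.606528) = 0.935077
Series ([0.998248] and [0.935077]): 0.998248 × 0.935077 = 0.9334

0.9334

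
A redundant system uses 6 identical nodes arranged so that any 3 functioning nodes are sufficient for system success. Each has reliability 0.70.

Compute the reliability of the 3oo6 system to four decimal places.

R = Σ_{i=3}^{6} C(6,i) p^i (1−p)^{6−i} with p = 0.70
C(6,3)·0.70^3·0.30^3 = 0.185220
C(6,4)·0.70^4·0.30^2 = 0.324135
C(6,5)·0.70^5·0.30^1 = 0.302526
C(6,6)·0.70^6·0.30^0 = 0.117649
Sum = 0.9295

0.9295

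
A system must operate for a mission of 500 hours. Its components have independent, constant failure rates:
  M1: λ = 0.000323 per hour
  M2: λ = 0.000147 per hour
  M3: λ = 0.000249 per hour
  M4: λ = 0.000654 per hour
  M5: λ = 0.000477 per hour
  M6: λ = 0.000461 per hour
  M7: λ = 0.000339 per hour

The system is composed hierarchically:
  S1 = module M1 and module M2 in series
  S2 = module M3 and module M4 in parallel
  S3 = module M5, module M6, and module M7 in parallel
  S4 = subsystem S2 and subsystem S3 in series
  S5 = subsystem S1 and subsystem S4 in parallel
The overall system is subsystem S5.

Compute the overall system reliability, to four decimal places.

0.9918

R(M1) = exp(−0.000323 × 500) = 0.850867
R(M2) = exp(−0.000147 × 500) = 0.929136
R(M3) = exp(−0.000249 × 500) = 0.882938
R(M4) = exp(−0.000654 × 500) = 0.721084
R(M5) = exp(−0.000477 × 500) = 0.787809
R(M6) = exp(−0.000461 × 500) = 0.794136
R(M7) = exp(−0.000339 × 500) = 0.844087
Series (M1 and M2): 0.850867 × 0.929136 = 0.790571
Parallel (M3 and M4): 1 − (1 − 0.882938)(1 − 0.721084) = 0.967350
Parallel (M5, M6, and M7): 1 − (1 − 0.787809)(1 − 0.794136)(1 − 0.844087) = 0.993189
Series ([0.967350] and [0.993189]): 0.967350 × 0.993189 = 0.960761
Parallel ([0.790571] and [0.960761]): 1 − (1 − 0.790571)(1 − 0.960761) = 0.9918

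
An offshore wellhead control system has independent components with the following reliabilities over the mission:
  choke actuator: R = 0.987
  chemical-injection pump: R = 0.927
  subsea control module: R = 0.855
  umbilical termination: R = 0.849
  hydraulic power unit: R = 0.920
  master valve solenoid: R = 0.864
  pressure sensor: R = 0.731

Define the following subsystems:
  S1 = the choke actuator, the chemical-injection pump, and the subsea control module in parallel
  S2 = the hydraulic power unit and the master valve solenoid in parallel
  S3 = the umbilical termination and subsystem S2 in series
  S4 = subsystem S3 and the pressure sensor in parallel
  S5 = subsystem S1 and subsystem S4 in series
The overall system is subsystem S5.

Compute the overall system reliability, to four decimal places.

0.9568

Parallel (choke actuator, chemical-injection pump, and subsea control module): 1 − (1 − 0.987000)(1 − 0.927000)(1 − 0.855000) = 0.999862
Parallel (hydraulic power unit and master valve solenoid): 1 − (1 − 0.920000)(1 − 0.864000) = 0.989120
Series (umbilical termination and [0.989120]): 0.849000 × 0.989120 = 0.839763
Parallel ([0.839763] and pressure sensor): 1 − (1 − 0.839763)(1 − 0.731000) = 0.956896
Series ([0.999862] and [0.956896]): 0.999862 × 0.956896 = 0.9568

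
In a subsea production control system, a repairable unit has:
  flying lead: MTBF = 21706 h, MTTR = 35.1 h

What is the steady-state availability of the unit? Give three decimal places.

0.998

A(flying lead) = MTBF/(MTBF+MTTR) = 21706/(21706+35.1) = 0.998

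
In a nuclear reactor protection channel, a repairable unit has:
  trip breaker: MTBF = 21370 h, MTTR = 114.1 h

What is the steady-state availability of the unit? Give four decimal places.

A(trip breaker) = MTBF/(MTBF+MTTR) = 21370/(21370+114.1) = 0.9947

0.9947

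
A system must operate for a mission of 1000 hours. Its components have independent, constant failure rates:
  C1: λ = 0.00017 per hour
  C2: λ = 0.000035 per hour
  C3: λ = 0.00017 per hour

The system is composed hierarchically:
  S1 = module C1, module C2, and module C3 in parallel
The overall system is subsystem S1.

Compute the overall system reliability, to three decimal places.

R(C1) = exp(−0.00017 × 1000) = 0.84366
R(C2) = exp(−0.000035 × 1000) = 0.96561
R(C3) = exp(−0.00017 × 1000) = 0.84366
Parallel (C1, C2, and C3): 1 − (1 − 0.84366)(1 − 0.96561)(1 − 0.84366) = 0.999

0.999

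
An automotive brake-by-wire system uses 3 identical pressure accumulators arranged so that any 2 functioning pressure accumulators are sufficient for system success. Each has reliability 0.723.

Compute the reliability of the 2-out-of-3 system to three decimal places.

0.812

R = Σ_{i=2}^{3} C(3,i) p^i (1−p)^{3−i} with p = 0.723
C(3,2)·0.723^2·0.277^1 = 0.43439
C(3,3)·0.723^3·0.277^0 = 0.37793
Sum = 0.812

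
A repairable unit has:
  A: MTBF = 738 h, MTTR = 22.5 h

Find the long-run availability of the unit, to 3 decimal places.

A(A) = MTBF/(MTBF+MTTR) = 738/(738+22.5) = 0.970

0.970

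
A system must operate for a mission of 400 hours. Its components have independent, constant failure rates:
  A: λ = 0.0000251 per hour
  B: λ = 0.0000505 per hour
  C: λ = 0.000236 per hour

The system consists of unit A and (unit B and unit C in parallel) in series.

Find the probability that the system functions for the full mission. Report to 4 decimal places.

R(A) = exp(−0.0000251 × 400) = 0.990010
R(B) = exp(−0.0000505 × 400) = 0.980003
R(C) = exp(−0.000236 × 400) = 0.909919
Parallel (B and C): 1 − (1 − 0.980003)(1 − 0.909919) = 0.998199
Series (A and [0.998199]): 0.990010 × 0.998199 = 0.9882

0.9882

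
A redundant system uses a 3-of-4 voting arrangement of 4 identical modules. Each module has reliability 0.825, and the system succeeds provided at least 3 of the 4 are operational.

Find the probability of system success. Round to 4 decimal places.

0.8563

R = Σ_{i=3}^{4} C(4,i) p^i (1−p)^{4−i} with p = 0.825
C(4,3)·0.825^3·0.175^1 = 0.393061
C(4,4)·0.825^4·0.175^0 = 0.463250
Sum = 0.8563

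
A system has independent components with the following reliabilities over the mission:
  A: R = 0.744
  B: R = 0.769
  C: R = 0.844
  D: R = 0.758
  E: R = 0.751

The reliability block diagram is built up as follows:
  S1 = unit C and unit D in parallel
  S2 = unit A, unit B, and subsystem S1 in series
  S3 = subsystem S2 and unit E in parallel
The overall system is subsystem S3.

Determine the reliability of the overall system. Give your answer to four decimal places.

0.8881

Parallel (C and D): 1 − (1 − 0.844000)(1 − 0.758000) = 0.962248
Series (A, B, and [0.962248]): 0.744000 × 0.769000 × 0.962248 = 0.550537
Parallel ([0.550537] and E): 1 − (1 − 0.550537)(1 − 0.751000) = 0.8881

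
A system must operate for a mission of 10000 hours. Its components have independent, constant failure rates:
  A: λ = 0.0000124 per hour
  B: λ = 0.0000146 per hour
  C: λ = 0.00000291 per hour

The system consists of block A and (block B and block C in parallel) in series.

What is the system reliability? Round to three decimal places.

0.880

R(A) = exp(−0.0000124 × 10000) = 0.88338
R(B) = exp(−0.0000146 × 10000) = 0.86416
R(C) = exp(−0.00000291 × 10000) = 0.97132
Parallel (B and C): 1 − (1 − 0.86416)(1 − 0.97132) = 0.99610
Series (A and [0.99610]): 0.88338 × 0.99610 = 0.880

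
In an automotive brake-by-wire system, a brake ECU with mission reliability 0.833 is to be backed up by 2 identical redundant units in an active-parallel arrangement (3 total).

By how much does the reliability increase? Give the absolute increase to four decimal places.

R_before = 0.833
R_after = 1 − (1 − 0.833)^3 = 0.9953
ΔR = 0.9953 − 0.833 = 0.1623

0.1623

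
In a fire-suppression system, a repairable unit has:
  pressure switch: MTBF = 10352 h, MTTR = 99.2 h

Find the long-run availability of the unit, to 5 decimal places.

A(pressure switch) = MTBF/(MTBF+MTTR) = 10352/(10352+99.2) = 0.99051

0.99051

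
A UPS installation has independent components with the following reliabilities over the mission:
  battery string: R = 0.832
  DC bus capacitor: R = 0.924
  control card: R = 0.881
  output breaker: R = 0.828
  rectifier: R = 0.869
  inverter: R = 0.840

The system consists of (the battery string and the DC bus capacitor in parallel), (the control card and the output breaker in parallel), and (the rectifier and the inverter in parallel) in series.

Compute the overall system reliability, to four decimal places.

0.9468

Parallel (battery string and DC bus capacitor): 1 − (1 − 0.832000)(1 − 0.924000) = 0.987232
Parallel (control card and output breaker): 1 − (1 − 0.881000)(1 − 0.828000) = 0.979532
Parallel (rectifier and inverter): 1 − (1 − 0.869000)(1 − 0.840000) = 0.979040
Series ([0.987232], [0.979532], and [0.979040]): 0.987232 × 0.979532 × 0.979040 = 0.9468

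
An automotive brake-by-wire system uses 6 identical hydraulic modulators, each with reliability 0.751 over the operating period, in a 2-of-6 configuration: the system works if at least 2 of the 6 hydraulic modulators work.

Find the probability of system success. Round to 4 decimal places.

R = Σ_{i=2}^{6} C(6,i) p^i (1−p)^{6−i} with p = 0.751
C(6,2)·0.751^2·0.249^4 = 0.032521
C(6,3)·0.751^3·0.249^3 = 0.130782
C(6,4)·0.751^4·0.249^2 = 0.295835
C(6,5)·0.751^5·0.249^1 = 0.356903
C(6,6)·0.751^6·0.249^0 = 0.179407
Sum = 0.9954

0.9954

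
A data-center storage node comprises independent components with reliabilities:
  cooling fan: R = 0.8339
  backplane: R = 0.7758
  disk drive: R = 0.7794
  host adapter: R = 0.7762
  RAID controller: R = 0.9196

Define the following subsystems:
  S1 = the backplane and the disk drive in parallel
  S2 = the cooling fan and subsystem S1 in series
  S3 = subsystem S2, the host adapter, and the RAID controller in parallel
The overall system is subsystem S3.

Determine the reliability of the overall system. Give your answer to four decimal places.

Parallel (backplane and disk drive): 1 − (1 − 0.775800)(1 − 0.779400) = 0.950541
Series (cooling fan and [0.950541]): 0.833900 × 0.950541 = 0.792656
Parallel ([0.792656], host adapter, and RAID controller): 1 − (1 − 0.792656)(1 − 0.776200)(1 − 0.919600) = 0.9963

0.9963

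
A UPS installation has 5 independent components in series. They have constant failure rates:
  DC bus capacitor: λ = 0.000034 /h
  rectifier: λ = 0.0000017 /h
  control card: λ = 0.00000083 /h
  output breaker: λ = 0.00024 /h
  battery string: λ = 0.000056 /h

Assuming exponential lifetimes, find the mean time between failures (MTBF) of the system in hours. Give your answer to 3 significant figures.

3010

Series of exponential components: λ_sys = Σ λ_i
λ_sys = 0.000034 + 0.0000017 + 0.00000083 + 0.00024 + 0.000056 = 3.3253e-04 /h
MTBF = 1 / λ_sys = 3010 h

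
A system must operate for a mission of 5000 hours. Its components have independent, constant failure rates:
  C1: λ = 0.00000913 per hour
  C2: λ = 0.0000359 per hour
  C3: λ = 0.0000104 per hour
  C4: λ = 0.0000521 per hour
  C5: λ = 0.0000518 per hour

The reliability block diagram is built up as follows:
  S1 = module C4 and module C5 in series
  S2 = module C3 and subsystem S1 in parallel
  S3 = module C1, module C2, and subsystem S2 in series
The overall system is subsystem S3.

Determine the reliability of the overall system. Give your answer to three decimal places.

0.782

R(C1) = exp(−0.00000913 × 5000) = 0.95538
R(C2) = exp(−0.0000359 × 5000) = 0.83569
R(C3) = exp(−0.0000104 × 5000) = 0.94933
R(C4) = exp(−0.0000521 × 5000) = 0.77067
R(C5) = exp(−0.0000518 × 5000) = 0.77182
Series (C4 and C5): 0.77067 × 0.77182 = 0.59482
Parallel (C3 and [0.59482]): 1 − (1 − 0.94933)(1 − 0.59482) = 0.97947
Series (C1, C2, and [0.97947]): 0.95538 × 0.83569 × 0.97947 = 0.782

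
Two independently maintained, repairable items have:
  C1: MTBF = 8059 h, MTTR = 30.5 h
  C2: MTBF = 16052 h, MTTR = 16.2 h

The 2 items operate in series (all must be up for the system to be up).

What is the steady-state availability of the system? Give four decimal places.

0.9952

A(C1) = MTBF/(MTBF+MTTR) = 8059/(8059+30.5) = 0.996230
A(C2) = MTBF/(MTBF+MTTR) = 16052/(16052+16.2) = 0.998992
Series availability: 0.996230 × 0.998992 = 0.9952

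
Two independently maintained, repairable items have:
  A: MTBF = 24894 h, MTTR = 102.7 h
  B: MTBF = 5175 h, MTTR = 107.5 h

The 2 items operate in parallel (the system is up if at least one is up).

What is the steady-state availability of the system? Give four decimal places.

0.9999

A(A) = MTBF/(MTBF+MTTR) = 24894/(24894+102.7) = 0.995891
A(B) = MTBF/(MTBF+MTTR) = 5175/(5175+107.5) = 0.979650
Parallel availability: 1 − (1 − 0.995891)(1 − 0.979650) = 0.9999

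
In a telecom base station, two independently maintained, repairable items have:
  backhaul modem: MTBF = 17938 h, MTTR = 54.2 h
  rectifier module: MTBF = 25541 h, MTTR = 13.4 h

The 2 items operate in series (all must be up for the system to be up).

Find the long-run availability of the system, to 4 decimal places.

A(backhaul modem) = MTBF/(MTBF+MTTR) = 17938/(17938+54.2) = 0.996988
A(rectifier module) = MTBF/(MTBF+MTTR) = 25541/(25541+13.4) = 0.999476
Series availability: 0.996988 × 0.999476 = 0.9965

0.9965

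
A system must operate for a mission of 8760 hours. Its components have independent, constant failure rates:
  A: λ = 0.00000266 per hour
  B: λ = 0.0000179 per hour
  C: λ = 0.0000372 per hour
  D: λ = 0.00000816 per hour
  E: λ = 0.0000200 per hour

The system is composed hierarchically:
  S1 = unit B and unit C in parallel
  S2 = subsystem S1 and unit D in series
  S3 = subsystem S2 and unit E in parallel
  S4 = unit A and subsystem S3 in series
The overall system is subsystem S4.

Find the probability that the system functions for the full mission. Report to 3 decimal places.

R(A) = exp(−0.00000266 × 8760) = 0.97697
R(B) = exp(−0.0000179 × 8760) = 0.85487
R(C) = exp(−0.0000372 × 8760) = 0.72190
R(D) = exp(−0.00000816 × 8760) = 0.93101
R(E) = exp(−0.0000200 × 8760) = 0.83929
Parallel (B and C): 1 − (1 − 0.85487)(1 − 0.72190) = 0.95964
Series ([0.95964] and D): 0.95964 × 0.93101 = 0.89343
Parallel ([0.89343] and E): 1 − (1 − 0.89343)(1 − 0.83929) = 0.98287
Series (A and [0.98287]): 0.97697 × 0.98287 = 0.960

0.960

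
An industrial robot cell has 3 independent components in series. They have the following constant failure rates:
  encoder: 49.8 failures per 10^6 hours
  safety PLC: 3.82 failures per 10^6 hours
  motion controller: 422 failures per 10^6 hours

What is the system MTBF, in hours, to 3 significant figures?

2100

Series of exponential components: λ_sys = Σ λ_i
λ_sys = 0.0000498 + 0.00000382 + 0.000422 = 4.7562e-04 /h
MTBF = 1 / λ_sys = 2100 h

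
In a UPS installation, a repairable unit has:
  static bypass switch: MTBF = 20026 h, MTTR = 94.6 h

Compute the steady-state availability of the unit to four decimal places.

A(static bypass switch) = MTBF/(MTBF+MTTR) = 20026/(20026+94.6) = 0.9953

0.9953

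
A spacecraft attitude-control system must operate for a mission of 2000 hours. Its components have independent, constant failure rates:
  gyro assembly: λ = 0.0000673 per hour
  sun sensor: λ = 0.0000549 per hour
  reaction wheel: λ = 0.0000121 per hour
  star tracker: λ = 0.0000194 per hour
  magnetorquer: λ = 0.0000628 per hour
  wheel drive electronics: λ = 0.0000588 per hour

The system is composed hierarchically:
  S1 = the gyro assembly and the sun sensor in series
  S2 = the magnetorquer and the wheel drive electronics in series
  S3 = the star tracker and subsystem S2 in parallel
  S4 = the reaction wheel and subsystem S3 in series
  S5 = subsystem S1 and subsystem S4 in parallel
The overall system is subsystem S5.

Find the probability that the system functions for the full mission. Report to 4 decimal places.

R(gyro assembly) = exp(−0.0000673 × 2000) = 0.874065
R(sun sensor) = exp(−0.0000549 × 2000) = 0.896013
R(reaction wheel) = exp(−0.0000121 × 2000) = 0.976090
R(star tracker) = exp(−0.0000194 × 2000) = 0.961943
R(magnetorquer) = exp(−0.0000628 × 2000) = 0.881968
R(wheel drive electronics) = exp(−0.0000588 × 2000) = 0.889052
Series (gyro assembly and sun sensor): 0.874065 × 0.896013 = 0.783174
Series (magnetorquer and wheel drive electronics): 0.881968 × 0.889052 = 0.784115
Parallel (star tracker and [0.784115]): 1 − (1 − 0.961943)(1 − 0.784115) = 0.991784
Series (reaction wheel and [0.991784]): 0.976090 × 0.991784 = 0.968070
Parallel ([0.783174] and [0.968070]): 1 − (1 − 0.783174)(1 − 0.968070) = 0.9931

0.9931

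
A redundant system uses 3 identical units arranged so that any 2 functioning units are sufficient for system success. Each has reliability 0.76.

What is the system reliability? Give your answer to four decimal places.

0.8548

R = Σ_{i=2}^{3} C(3,i) p^i (1−p)^{3−i} with p = 0.76
C(3,2)·0.76^2·0.24^1 = 0.415872
C(3,3)·0.76^3·0.24^0 = 0.438976
Sum = 0.8548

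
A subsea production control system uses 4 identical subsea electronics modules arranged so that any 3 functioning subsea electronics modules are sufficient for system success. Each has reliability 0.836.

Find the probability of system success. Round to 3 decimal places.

R = Σ_{i=3}^{4} C(4,i) p^i (1−p)^{4−i} with p = 0.836
C(4,3)·0.836^3·0.164^1 = 0.38329
C(4,4)·0.836^4·0.164^0 = 0.48846
Sum = 0.872

0.872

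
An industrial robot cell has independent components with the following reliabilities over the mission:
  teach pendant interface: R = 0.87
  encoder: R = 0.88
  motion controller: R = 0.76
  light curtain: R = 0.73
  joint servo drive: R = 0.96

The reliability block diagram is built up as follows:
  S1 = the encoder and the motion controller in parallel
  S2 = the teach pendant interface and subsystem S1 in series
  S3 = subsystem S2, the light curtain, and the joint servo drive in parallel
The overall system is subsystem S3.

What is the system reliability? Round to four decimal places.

Parallel (encoder and motion controller): 1 − (1 − 0.880000)(1 − 0.760000) = 0.971200
Series (teach pendant interface and [0.971200]): 0.870000 × 0.971200 = 0.844944
Parallel ([0.844944], light curtain, and joint servo drive): 1 − (1 − 0.844944)(1 − 0.730000)(1 − 0.960000) = 0.9983

0.9983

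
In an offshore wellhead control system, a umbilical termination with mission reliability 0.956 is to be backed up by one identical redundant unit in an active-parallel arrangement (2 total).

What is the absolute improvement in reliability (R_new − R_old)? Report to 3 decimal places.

0.042

R_before = 0.956
R_after = 1 − (1 − 0.956)^2 = 0.998
ΔR = 0.998 − 0.956 = 0.042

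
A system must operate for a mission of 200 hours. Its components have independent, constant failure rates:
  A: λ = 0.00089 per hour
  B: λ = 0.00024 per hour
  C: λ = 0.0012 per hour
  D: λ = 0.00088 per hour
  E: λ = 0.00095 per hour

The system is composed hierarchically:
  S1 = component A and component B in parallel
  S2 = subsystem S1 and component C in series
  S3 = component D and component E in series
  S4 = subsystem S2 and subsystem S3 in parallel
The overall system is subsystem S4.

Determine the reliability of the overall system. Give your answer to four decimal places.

0.9328

R(A) = exp(−0.00089 × 200) = 0.836942
R(B) = exp(−0.00024 × 200) = 0.953134
R(C) = exp(−0.0012 × 200) = 0.786628
R(D) = exp(−0.00088 × 200) = 0.838618
R(E) = exp(−0.00095 × 200) = 0.826959
Parallel (A and B): 1 − (1 − 0.836942)(1 − 0.953134) = 0.992358
Series ([0.992358] and C): 0.992358 × 0.786628 = 0.780617
Series (D and E): 0.838618 × 0.826959 = 0.693503
Parallel ([0.780617] and [0.693503]): 1 − (1 − 0.780617)(1 − 0.693503) = 0.9328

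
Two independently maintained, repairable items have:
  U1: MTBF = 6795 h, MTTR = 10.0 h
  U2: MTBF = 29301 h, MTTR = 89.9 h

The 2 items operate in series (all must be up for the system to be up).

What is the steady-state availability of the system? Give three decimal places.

A(U1) = MTBF/(MTBF+MTTR) = 6795/(6795+10.0) = 0.998530
A(U2) = MTBF/(MTBF+MTTR) = 29301/(29301+89.9) = 0.996941
Series availability: 0.998530 × 0.996941 = 0.995

0.995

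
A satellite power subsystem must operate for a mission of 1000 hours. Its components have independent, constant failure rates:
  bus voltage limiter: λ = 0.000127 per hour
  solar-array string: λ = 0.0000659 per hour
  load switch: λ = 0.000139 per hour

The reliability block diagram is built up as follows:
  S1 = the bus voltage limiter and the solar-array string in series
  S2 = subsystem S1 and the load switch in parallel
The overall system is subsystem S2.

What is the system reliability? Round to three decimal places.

0.977

R(bus voltage limiter) = exp(−0.000127 × 1000) = 0.88073
R(solar-array string) = exp(−0.0000659 × 1000) = 0.93622
R(load switch) = exp(−0.000139 × 1000) = 0.87023
Series (bus voltage limiter and solar-array string): 0.88073 × 0.93622 = 0.82456
Parallel ([0.82456] and load switch): 1 − (1 − 0.82456)(1 − 0.87023) = 0.977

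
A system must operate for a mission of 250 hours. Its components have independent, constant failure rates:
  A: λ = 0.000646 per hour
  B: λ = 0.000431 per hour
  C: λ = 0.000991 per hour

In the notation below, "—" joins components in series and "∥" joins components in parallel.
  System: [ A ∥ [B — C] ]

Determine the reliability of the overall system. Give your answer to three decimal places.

R(A) = exp(−0.000646 × 250) = 0.85087
R(B) = exp(−0.000431 × 250) = 0.89785
R(C) = exp(−0.000991 × 250) = 0.78056
Series (B and C): 0.89785 × 0.78056 = 0.70083
Parallel (A and [0.70083]): 1 − (1 − 0.85087)(1 − 0.70083) = 0.955

0.955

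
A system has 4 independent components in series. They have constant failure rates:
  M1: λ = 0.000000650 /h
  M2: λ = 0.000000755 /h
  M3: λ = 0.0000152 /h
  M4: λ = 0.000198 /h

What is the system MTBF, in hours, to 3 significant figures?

4660

Series of exponential components: λ_sys = Σ λ_i
λ_sys = 0.000000650 + 0.000000755 + 0.0000152 + 0.000198 = 2.1460e-04 /h
MTBF = 1 / λ_sys = 4660 h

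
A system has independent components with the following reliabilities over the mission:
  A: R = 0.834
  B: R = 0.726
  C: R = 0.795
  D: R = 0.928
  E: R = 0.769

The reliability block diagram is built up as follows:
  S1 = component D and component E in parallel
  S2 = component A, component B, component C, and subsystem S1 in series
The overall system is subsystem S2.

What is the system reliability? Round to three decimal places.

0.473

Parallel (D and E): 1 − (1 − 0.92800)(1 − 0.76900) = 0.98337
Series (A, B, C, and [0.98337]): 0.83400 × 0.72600 × 0.79500 × 0.98337 = 0.473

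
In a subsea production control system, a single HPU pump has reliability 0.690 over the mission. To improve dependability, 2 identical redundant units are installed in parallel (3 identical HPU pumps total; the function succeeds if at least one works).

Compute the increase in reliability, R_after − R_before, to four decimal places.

R_before = 0.690
R_after = 1 − (1 − 0.690)^3 = 0.9702
ΔR = 0.9702 − 0.690 = 0.2802

0.2802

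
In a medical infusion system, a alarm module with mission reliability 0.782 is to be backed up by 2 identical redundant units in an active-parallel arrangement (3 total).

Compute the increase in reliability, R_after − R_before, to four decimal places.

0.2076

R_before = 0.782
R_after = 1 − (1 − 0.782)^3 = 0.9896
ΔR = 0.9896 − 0.782 = 0.2076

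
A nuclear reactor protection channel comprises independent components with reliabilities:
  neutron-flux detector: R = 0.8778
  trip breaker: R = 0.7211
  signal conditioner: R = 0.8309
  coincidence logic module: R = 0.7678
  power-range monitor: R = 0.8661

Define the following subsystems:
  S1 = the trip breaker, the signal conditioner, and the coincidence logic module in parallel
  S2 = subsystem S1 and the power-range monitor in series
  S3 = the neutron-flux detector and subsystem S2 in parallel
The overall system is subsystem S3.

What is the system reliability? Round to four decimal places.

Parallel (trip breaker, signal conditioner, and coincidence logic module): 1 − (1 − 0.721100)(1 − 0.830900)(1 − 0.767800) = 0.989049
Series ([0.989049] and power-range monitor): 0.989049 × 0.866100 = 0.856615
Parallel (neutron-flux detector and [0.856615]): 1 − (1 − 0.877800)(1 − 0.856615) = 0.9825

0.9825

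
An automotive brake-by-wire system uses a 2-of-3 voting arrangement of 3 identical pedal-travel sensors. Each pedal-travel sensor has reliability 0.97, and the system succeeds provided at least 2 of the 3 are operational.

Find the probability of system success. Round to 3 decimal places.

0.997

R = Σ_{i=2}^{3} C(3,i) p^i (1−p)^{3−i} with p = 0.97
C(3,2)·0.97^2·0.03^1 = 0.08468
C(3,3)·0.97^3·0.03^0 = 0.91267
Sum = 0.997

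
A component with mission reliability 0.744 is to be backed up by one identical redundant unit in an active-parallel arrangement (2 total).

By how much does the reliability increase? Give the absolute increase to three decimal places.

R_before = 0.744
R_after = 1 − (1 − 0.744)^2 = 0.934
ΔR = 0.934 − 0.744 = 0.190

0.190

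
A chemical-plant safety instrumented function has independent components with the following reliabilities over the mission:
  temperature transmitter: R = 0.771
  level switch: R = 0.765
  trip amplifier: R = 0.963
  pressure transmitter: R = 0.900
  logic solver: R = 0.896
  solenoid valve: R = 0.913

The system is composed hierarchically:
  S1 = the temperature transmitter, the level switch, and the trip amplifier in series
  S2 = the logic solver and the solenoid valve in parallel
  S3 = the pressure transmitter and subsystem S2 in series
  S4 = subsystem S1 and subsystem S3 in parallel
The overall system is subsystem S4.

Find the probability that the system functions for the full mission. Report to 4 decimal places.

0.9533

Series (temperature transmitter, level switch, and trip amplifier): 0.771000 × 0.765000 × 0.963000 = 0.567992
Parallel (logic solver and solenoid valve): 1 − (1 − 0.896000)(1 − 0.913000) = 0.990952
Series (pressure transmitter and [0.990952]): 0.900000 × 0.990952 = 0.891857
Parallel ([0.567992] and [0.891857]): 1 − (1 − 0.567992)(1 − 0.891857) = 0.9533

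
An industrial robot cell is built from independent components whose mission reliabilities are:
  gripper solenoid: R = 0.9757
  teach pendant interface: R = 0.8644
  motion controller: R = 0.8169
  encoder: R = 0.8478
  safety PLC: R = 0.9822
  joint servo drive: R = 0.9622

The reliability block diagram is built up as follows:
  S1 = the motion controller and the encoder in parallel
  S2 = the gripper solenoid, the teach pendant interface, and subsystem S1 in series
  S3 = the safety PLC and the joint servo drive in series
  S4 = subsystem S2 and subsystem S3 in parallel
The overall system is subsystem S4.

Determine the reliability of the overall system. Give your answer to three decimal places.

0.990

Parallel (motion controller and encoder): 1 − (1 − 0.81690)(1 − 0.84780) = 0.97213
Series (gripper solenoid, teach pendant interface, and [0.97213]): 0.97570 × 0.86440 × 0.97213 = 0.81989
Series (safety PLC and joint servo drive): 0.98220 × 0.96220 = 0.94507
Parallel ([0.81989] and [0.94507]): 1 − (1 − 0.81989)(1 − 0.94507) = 0.990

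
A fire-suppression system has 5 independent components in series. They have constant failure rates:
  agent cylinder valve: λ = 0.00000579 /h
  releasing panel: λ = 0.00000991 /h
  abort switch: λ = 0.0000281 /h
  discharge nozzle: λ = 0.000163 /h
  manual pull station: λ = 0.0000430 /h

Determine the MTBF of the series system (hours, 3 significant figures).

4000

Series of exponential components: λ_sys = Σ λ_i
λ_sys = 0.00000579 + 0.00000991 + 0.0000281 + 0.000163 + 0.0000430 = 2.4980e-04 /h
MTBF = 1 / λ_sys = 4000 h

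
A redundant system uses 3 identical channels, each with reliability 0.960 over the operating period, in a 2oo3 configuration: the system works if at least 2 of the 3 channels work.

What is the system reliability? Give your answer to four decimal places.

R = Σ_{i=2}^{3} C(3,i) p^i (1−p)^{3−i} with p = 0.960
C(3,2)·0.960^2·0.040^1 = 0.110592
C(3,3)·0.960^3·0.040^0 = 0.884736
Sum = 0.9953

0.9953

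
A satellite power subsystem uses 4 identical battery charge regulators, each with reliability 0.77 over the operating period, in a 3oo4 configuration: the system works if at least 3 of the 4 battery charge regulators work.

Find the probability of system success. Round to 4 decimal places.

R = Σ_{i=3}^{4} C(4,i) p^i (1−p)^{4−i} with p = 0.77
C(4,3)·0.77^3·0.23^1 = 0.420010
C(4,4)·0.77^4·0.23^0 = 0.351530
Sum = 0.7715

0.7715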